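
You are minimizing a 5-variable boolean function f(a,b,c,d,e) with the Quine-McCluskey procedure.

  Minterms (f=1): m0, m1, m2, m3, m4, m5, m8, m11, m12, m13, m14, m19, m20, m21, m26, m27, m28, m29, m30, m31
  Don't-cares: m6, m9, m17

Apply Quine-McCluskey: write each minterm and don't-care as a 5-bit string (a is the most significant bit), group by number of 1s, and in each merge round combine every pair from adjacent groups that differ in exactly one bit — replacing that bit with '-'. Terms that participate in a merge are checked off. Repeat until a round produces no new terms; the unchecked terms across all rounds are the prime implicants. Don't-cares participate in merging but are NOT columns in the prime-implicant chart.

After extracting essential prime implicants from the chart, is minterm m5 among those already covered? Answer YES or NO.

Round 0: 00000✓ 00001✓ 00010✓ 00011✓ 00100✓ 00101✓ 00110✓ 01000✓ 01001✓ 01011✓ 01100✓ 01101✓ 01110✓ 10001✓ 10011✓ 10100✓ 10101✓ 11010✓ 11011✓ 11100✓ 11101✓ 11110✓ 11111✓
Round 1: -0001✓ -0011✓ -0100✓ -0101✓ -1011✓ -1100✓ -1101✓ -1110✓ 0-000✓ 0-001✓ 0-011✓ 0-100✓ 0-101✓ 0-110✓ 00-00✓ 00-01✓ 00-10✓ 000-0✓ 000-1✓ 0000-✓ 0001-✓ 001-0✓ 0010-✓ 01-00✓ 01-01✓ 010-1✓ 0100-✓ 011-0✓ 0110-✓ 1-011✓ 1-100✓ 1-101✓ 10-01✓ 100-1✓ 1010-✓ 11-10✓ 11-11✓ 1101-✓ 111-0✓ 111-1✓ 1110-✓ 1111-✓
Round 2: --011 --100✓ --101✓ -0-01 -00-1 -010-✓ -11-0 -110-✓ 0--00✓ 0--01✓ 0-0-1 0-00-✓ 0-1-0 0-10-✓ 00--0 00-0-✓ 000-- 01-0-✓ 1-10-✓ 11-1- 111--
Round 3: --10- 0--0-
PIs = {--011, --10-, -0-01, -00-1, -11-0, 0--0-, 0-0-1, 0-1-0, 00--0, 000--, 11-1-, 111--}
Coverage chart:
  m0: 0--0-,00--0,000--
  m1: -0-01,-00-1,0--0-,0-0-1,000--
  m2: 00--0,000--
  m3: --011,-00-1,0-0-1,000--
  m4: --10-,0--0-,0-1-0,00--0
  m5: --10-,-0-01,0--0-
  m8: 0--0- ←essential
  m11: --011,0-0-1
  m12: --10-,-11-0,0--0-,0-1-0
  m13: --10-,0--0-
  m14: -11-0,0-1-0
  m19: --011,-00-1
  m20: --10- ←essential
  m21: --10-,-0-01
  m26: 11-1- ←essential
  m27: --011,11-1-
  m28: --10-,-11-0,111--
  m29: --10-,111--
  m30: -11-0,11-1-,111--
  m31: 11-1-,111--
Essential: --10-, 0--0-, 11-1-

YES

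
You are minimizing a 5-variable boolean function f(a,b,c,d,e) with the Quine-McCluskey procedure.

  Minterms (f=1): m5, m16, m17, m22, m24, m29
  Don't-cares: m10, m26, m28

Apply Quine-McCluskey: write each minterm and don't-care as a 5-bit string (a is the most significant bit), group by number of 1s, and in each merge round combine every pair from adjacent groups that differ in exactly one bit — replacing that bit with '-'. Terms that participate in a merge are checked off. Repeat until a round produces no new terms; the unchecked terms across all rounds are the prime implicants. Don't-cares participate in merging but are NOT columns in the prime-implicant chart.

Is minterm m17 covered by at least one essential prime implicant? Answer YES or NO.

Round 0: 00101 01010✓ 10000✓ 10001✓ 10110 11000✓ 11010✓ 11100✓ 11101✓
Round 1: -1010 1-000 1000- 11-00 110-0 1110-
PIs = {-1010, 00101, 1-000, 1000-, 10110, 11-00, 110-0, 1110-}
Coverage chart:
  m5: 00101 ←essential
  m16: 1-000,1000-
  m17: 1000- ←essential
  m22: 10110 ←essential
  m24: 1-000,11-00,110-0
  m29: 1110- ←essential
Essential: 00101, 1000-, 10110, 1110-

YES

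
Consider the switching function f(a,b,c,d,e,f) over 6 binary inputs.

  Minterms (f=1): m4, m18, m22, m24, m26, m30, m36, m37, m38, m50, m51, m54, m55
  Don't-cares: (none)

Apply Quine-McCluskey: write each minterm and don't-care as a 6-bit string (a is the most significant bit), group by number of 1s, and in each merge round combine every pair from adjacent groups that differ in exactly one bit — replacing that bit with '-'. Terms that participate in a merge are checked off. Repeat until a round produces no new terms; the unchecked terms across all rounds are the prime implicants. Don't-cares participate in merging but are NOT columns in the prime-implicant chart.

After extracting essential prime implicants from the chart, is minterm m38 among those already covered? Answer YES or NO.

NO

[col 0] 000100*, 010010*, 010110*, 011000*, 011010*, 011110*, 100100*, 100101*, 100110*, 110010*, 110011*, 110110*, 110111*
[col 1] -00100, -10010*, -10110*, 01-010*, 01-110*, 010-10*, 011-10*, 0110-0, 1-0110, 1001-0, 10010-, 110-10*, 110-11*, 11001-*, 11011-*
[col 2] -10-10, 01--10, 110-1-
Prime implicants: -00100, -10-10, 01--10, 0110-0, 1-0110, 1001-0, 10010-, 110-1-
PI chart (minterm → PIs covering it):
  4 | -00100  (sole → essential)
  18 | -10-10,01--10
  22 | -10-10,01--10
  24 | 0110-0  (sole → essential)
  26 | 01--10,0110-0
  30 | 01--10  (sole → essential)
  36 | -00100,1001-0,10010-
  37 | 10010-  (sole → essential)
  38 | 1-0110,1001-0
  50 | -10-10,110-1-
  51 | 110-1-  (sole → essential)
  54 | -10-10,1-0110,110-1-
  55 | 110-1-  (sole → essential)
Essential prime implicants: -00100, 01--10, 0110-0, 10010-, 110-1-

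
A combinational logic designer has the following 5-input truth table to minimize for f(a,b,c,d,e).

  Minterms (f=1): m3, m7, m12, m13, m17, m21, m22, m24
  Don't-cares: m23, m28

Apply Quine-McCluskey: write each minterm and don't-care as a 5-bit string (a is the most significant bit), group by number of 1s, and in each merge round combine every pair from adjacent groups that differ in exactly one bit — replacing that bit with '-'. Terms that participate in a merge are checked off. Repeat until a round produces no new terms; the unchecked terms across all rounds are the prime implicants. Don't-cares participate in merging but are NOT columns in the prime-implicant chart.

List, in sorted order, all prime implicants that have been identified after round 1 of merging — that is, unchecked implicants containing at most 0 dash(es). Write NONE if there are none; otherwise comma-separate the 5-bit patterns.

NONE

size-2^0 implicants → 00011(✓)  00111(✓)  01100(✓)  01101(✓)  10001(✓)  10101(✓)  10110(✓)  10111(✓)  11000(✓)  11100(✓)
size-2^1 implicants → -0111  -1100  00-11  0110-  10-01  101-1  1011-  11-00
Unchecked terms (primes): -0111, -1100, 00-11, 0110-, 10-01, 101-1, 1011-, 11-00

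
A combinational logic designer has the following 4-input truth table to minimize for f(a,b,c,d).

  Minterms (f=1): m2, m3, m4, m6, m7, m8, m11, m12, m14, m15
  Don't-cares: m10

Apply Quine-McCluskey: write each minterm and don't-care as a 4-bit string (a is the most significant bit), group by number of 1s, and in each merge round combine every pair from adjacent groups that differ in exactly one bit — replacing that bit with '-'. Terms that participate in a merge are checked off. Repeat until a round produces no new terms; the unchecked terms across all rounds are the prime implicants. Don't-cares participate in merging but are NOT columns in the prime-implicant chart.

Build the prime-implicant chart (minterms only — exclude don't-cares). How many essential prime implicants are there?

3

size-2^0 implicants → 0010(✓)  0011(✓)  0100(✓)  0110(✓)  0111(✓)  1000(✓)  1010(✓)  1011(✓)  1100(✓)  1110(✓)  1111(✓)
size-2^1 implicants → -010(✓)  -011(✓)  -100(✓)  -110(✓)  -111(✓)  0-10(✓)  0-11(✓)  001-(✓)  01-0(✓)  011-(✓)  1-00(✓)  1-10(✓)  1-11(✓)  10-0(✓)  101-(✓)  11-0(✓)  111-(✓)
size-2^2 implicants → --10(✓)  --11(✓)  -01-(✓)  -1-0  -11-(✓)  0-1-(✓)  1--0  1-1-(✓)
size-2^3 implicants → --1-
Unchecked terms (primes): --1-, -1-0, 1--0
Minterm coverage:
  m2 ⊆ --1- [E]
  m3 ⊆ --1- [E]
  m4 ⊆ -1-0 [E]
  m6 ⊆ --1-,-1-0
  m7 ⊆ --1- [E]
  m8 ⊆ 1--0 [E]
  m11 ⊆ --1- [E]
  m12 ⊆ -1-0,1--0
  m14 ⊆ --1-,-1-0,1--0
  m15 ⊆ --1- [E]
E = {--1-, -1-0, 1--0}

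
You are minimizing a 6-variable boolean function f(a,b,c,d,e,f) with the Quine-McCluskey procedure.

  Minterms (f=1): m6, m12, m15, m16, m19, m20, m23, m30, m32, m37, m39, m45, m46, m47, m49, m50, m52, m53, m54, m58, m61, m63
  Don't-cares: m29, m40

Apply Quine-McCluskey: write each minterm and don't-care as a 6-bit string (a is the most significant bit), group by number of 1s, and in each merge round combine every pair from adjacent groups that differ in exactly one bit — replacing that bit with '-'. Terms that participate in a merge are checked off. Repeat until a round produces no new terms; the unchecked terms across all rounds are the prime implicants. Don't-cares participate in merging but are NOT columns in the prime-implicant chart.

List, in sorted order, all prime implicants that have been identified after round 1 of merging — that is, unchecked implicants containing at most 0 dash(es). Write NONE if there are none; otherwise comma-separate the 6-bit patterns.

000110, 001100, 011110

[col 0] 000110, 001100, 001111*, 010000*, 010011*, 010100*, 010111*, 011101*, 011110, 100000*, 100101*, 100111*, 101000*, 101101*, 101110*, 101111*, 110001*, 110010*, 110100*, 110101*, 110110*, 111010*, 111101*, 111111*
[col 1] -01111, -10100, -11101, 010-00, 010-11, 1-0101*, 1-1101*, 1-1111*, 10-000, 10-101*, 10-111*, 1001-1*, 1011-1*, 10111-, 11-010, 11-101*, 110-01, 110-10, 1101-0, 11010-, 1111-1*
[col 2] 1--101, 1-11-1, 10-1-1
Prime implicants: -01111, -10100, -11101, 000110, 001100, 010-00, 010-11, 011110, 1--101, 1-11-1, 10-000, 10-1-1, 10111-, 11-010, 110-01, 110-10, 1101-0, 11010-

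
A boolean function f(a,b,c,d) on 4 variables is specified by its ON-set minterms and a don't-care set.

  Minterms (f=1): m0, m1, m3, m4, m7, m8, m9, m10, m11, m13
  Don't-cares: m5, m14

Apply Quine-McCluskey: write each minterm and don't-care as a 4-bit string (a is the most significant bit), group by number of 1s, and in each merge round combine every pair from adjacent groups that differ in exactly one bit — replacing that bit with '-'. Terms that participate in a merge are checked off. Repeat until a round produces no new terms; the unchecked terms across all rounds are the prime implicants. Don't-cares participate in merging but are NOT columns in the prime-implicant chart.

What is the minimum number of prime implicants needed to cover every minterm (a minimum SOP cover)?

size-2^0 implicants → 0000(✓)  0001(✓)  0011(✓)  0100(✓)  0101(✓)  0111(✓)  1000(✓)  1001(✓)  1010(✓)  1011(✓)  1101(✓)  1110(✓)
size-2^1 implicants → -000(✓)  -001(✓)  -011(✓)  -101(✓)  0-00(✓)  0-01(✓)  0-11(✓)  00-1(✓)  000-(✓)  01-1(✓)  010-(✓)  1-01(✓)  1-10  10-0(✓)  10-1(✓)  100-(✓)  101-(✓)
size-2^2 implicants → --01  -0-1  -00-  0--1  0-0-  10--
Unchecked terms (primes): --01, -0-1, -00-, 0--1, 0-0-, 1-10, 10--
Minterm coverage:
  m0 ⊆ -00-,0-0-
  m1 ⊆ --01,-0-1,-00-,0--1,0-0-
  m3 ⊆ -0-1,0--1
  m4 ⊆ 0-0- [E]
  m7 ⊆ 0--1 [E]
  m8 ⊆ -00-,10--
  m9 ⊆ --01,-0-1,-00-,10--
  m10 ⊆ 1-10,10--
  m11 ⊆ -0-1,10--
  m13 ⊆ --01 [E]
E = {--01, 0--1, 0-0-}
Petrick residual → 10--
Cover = c'd + a'd + a'c' + ab'  |cover|=4

4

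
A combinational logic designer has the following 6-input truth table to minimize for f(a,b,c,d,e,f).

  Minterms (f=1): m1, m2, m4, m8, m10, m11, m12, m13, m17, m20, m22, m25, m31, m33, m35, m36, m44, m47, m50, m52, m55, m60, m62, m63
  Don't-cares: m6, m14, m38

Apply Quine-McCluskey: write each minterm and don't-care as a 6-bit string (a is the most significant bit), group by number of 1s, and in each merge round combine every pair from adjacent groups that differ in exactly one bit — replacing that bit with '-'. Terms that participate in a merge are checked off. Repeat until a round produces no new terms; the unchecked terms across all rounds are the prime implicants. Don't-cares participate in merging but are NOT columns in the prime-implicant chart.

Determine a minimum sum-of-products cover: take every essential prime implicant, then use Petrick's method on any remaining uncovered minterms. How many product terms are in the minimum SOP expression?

size-2^0 implicants → 000001(✓)  000010(✓)  000100(✓)  000110(✓)  001000(✓)  001010(✓)  001011(✓)  001100(✓)  001101(✓)  001110(✓)  010001(✓)  010100(✓)  010110(✓)  011001(✓)  011111(✓)  100001(✓)  100011(✓)  100100(✓)  100110(✓)  101100(✓)  101111(✓)  110010  110100(✓)  110111(✓)  111100(✓)  111110(✓)  111111(✓)
size-2^1 implicants → -00001  -00100(✓)  -00110(✓)  -01100(✓)  -10100(✓)  -11111  0-0001  0-0100(✓)  0-0110(✓)  00-010(✓)  00-100(✓)  00-110(✓)  000-10(✓)  0001-0(✓)  001-00(✓)  001-10(✓)  0010-0(✓)  00101-  0011-0(✓)  00110-  01-001  0101-0(✓)  1-0100(✓)  1-1100(✓)  1-1111  10-100(✓)  1000-1  1001-0(✓)  11-100(✓)  11-111  1111-0  11111-
size-2^2 implicants → --0100  -0-100  -001-0  0-01-0  00--10  00-1-0  001--0  1--100
Unchecked terms (primes): --0100, -0-100, -00001, -001-0, -11111, 0-0001, 0-01-0, 00--10, 00-1-0, 001--0, 00101-, 00110-, 01-001, 1--100, 1-1111, 1000-1, 11-111, 110010, 1111-0, 11111-
Minterm coverage:
  m1 ⊆ -00001,0-0001
  m2 ⊆ 00--10 [E]
  m4 ⊆ --0100,-0-100,-001-0,0-01-0,00-1-0
  m8 ⊆ 001--0 [E]
  m10 ⊆ 00--10,001--0,00101-
  m11 ⊆ 00101- [E]
  m12 ⊆ -0-100,00-1-0,001--0,00110-
  m13 ⊆ 00110- [E]
  m17 ⊆ 0-0001,01-001
  m20 ⊆ --0100,0-01-0
  m22 ⊆ 0-01-0 [E]
  m25 ⊆ 01-001 [E]
  m31 ⊆ -11111 [E]
  m33 ⊆ -00001,1000-1
  m35 ⊆ 1000-1 [E]
  m36 ⊆ --0100,-0-100,-001-0,1--100
  m44 ⊆ -0-100,1--100
  m47 ⊆ 1-1111 [E]
  m50 ⊆ 110010 [E]
  m52 ⊆ --0100,1--100
  m55 ⊆ 11-111 [E]
  m60 ⊆ 1--100,1111-0
  m62 ⊆ 1111-0,11111-
  m63 ⊆ -11111,1-1111,11-111,11111-
E = {-11111, 0-01-0, 00--10, 001--0, 00101-, 00110-, 01-001, 1-1111, 1000-1, 11-111, 110010}
Petrick residual → -00001, 1--100, 1111-0
Cover = b'c'd'e'f + bcdef + a'c'df' + a'b'ef' + a'b'cf' + a'b'cd'e + a'b'cde' + a'bd'e'f + ade'f' + acdef + ab'c'd'f + abdef + abc'd'ef' + abcdf'  |cover|=14

14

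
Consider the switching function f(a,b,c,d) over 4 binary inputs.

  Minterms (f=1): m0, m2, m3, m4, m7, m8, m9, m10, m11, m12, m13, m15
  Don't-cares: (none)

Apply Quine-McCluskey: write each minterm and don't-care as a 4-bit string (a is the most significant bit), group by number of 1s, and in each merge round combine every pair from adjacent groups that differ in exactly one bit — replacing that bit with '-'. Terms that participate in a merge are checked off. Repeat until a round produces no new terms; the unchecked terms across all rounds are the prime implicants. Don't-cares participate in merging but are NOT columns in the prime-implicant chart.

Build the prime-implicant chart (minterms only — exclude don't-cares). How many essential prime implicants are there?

2

Round 0: 0000✓ 0010✓ 0011✓ 0100✓ 0111✓ 1000✓ 1001✓ 1010✓ 1011✓ 1100✓ 1101✓ 1111✓
Round 1: -000✓ -010✓ -011✓ -100✓ -111✓ 0-00✓ 0-11✓ 00-0✓ 001-✓ 1-00✓ 1-01✓ 1-11✓ 10-0✓ 10-1✓ 100-✓ 101-✓ 11-1✓ 110-✓
Round 2: --00 --11 -0-0 -01- 1--1 1-0- 10--
PIs = {--00, --11, -0-0, -01-, 1--1, 1-0-, 10--}
Coverage chart:
  m0: --00,-0-0
  m2: -0-0,-01-
  m3: --11,-01-
  m4: --00 ←essential
  m7: --11 ←essential
  m8: --00,-0-0,1-0-,10--
  m9: 1--1,1-0-,10--
  m10: -0-0,-01-,10--
  m11: --11,-01-,1--1,10--
  m12: --00,1-0-
  m13: 1--1,1-0-
  m15: --11,1--1
Essential: --00, --11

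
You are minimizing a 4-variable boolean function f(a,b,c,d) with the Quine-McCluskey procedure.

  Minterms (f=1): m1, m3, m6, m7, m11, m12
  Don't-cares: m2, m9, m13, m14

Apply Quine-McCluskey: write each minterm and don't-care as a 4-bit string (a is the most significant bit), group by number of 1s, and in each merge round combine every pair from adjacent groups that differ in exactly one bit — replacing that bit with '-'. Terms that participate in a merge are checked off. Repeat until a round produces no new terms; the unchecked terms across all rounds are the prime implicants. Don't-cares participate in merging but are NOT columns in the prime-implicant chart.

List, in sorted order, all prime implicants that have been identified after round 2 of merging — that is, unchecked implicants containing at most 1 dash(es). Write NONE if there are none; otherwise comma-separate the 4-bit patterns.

-110, 1-01, 11-0, 110-

size-2^0 implicants → 0001(✓)  0010(✓)  0011(✓)  0110(✓)  0111(✓)  1001(✓)  1011(✓)  1100(✓)  1101(✓)  1110(✓)
size-2^1 implicants → -001(✓)  -011(✓)  -110  0-10(✓)  0-11(✓)  00-1(✓)  001-(✓)  011-(✓)  1-01  10-1(✓)  11-0  110-
size-2^2 implicants → -0-1  0-1-
Unchecked terms (primes): -0-1, -110, 0-1-, 1-01, 11-0, 110-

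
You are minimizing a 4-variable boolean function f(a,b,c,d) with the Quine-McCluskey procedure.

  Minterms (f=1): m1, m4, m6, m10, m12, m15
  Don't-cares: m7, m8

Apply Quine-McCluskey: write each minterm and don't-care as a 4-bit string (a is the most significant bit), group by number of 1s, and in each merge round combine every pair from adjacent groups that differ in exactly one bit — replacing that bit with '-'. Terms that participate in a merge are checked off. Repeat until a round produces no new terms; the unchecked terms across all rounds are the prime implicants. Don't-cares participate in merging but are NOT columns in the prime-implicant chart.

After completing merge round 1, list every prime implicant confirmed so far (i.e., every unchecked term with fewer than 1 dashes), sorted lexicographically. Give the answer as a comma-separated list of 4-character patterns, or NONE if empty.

0001

Round 0: 0001 0100✓ 0110✓ 0111✓ 1000✓ 1010✓ 1100✓ 1111✓
Round 1: -100 -111 01-0 011- 1-00 10-0
PIs = {-100, -111, 0001, 01-0, 011-, 1-00, 10-0}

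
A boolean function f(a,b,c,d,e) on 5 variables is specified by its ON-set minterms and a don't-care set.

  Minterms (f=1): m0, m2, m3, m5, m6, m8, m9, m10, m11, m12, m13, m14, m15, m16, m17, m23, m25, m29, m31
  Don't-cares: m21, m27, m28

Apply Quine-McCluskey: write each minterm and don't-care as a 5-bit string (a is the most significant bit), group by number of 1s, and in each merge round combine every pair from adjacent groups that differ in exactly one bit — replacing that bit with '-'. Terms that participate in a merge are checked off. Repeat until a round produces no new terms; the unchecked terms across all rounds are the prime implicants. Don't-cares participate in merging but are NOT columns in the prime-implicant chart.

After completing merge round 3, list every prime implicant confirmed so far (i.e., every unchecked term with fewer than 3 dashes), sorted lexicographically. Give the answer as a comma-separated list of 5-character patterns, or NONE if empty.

--101, -0000, -110-, 0--10, 0-0-0, 0-01-, 1--01, 1-1-1, 1000-

[col 0] 00000*, 00010*, 00011*, 00101*, 00110*, 01000*, 01001*, 01010*, 01011*, 01100*, 01101*, 01110*, 01111*, 10000*, 10001*, 10101*, 10111*, 11001*, 11011*, 11100*, 11101*, 11111*
[col 1] -0000, -0101*, -1001*, -1011*, -1100*, -1101*, -1111*, 0-000*, 0-010*, 0-011*, 0-101*, 0-110*, 00-10*, 000-0*, 0001-*, 01-00*, 01-01*, 01-10*, 01-11*, 010-0*, 010-1*, 0100-*, 0101-*, 011-0*, 011-1*, 0110-*, 0111-*, 1-001*, 1-101*, 1-111*, 10-01*, 1000-, 101-1*, 11-01*, 11-11*, 110-1*, 111-1*, 1110-*
[col 2] --101, -1-01*, -1-11*, -10-1*, -11-1*, -110-, 0--10, 0-0-0, 0-01-, 01--0*, 01--1*, 01-0-*, 01-1-*, 010--*, 011--*, 1--01, 1-1-1, 11--1*
[col 3] -1--1, 01---
Prime implicants: --101, -0000, -1--1, -110-, 0--10, 0-0-0, 0-01-, 01---, 1--01, 1-1-1, 1000-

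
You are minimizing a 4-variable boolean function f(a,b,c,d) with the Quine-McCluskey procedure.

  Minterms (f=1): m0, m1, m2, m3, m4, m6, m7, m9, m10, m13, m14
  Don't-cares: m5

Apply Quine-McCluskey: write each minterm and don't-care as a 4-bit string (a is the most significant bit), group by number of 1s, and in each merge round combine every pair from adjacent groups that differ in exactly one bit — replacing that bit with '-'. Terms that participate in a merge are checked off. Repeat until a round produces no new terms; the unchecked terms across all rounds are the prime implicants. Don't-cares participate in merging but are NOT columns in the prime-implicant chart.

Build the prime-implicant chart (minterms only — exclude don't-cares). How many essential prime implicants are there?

size-2^0 implicants → 0000(✓)  0001(✓)  0010(✓)  0011(✓)  0100(✓)  0101(✓)  0110(✓)  0111(✓)  1001(✓)  1010(✓)  1101(✓)  1110(✓)
size-2^1 implicants → -001(✓)  -010(✓)  -101(✓)  -110(✓)  0-00(✓)  0-01(✓)  0-10(✓)  0-11(✓)  00-0(✓)  00-1(✓)  000-(✓)  001-(✓)  01-0(✓)  01-1(✓)  010-(✓)  011-(✓)  1-01(✓)  1-10(✓)
size-2^2 implicants → --01  --10  0--0(✓)  0--1(✓)  0-0-(✓)  0-1-(✓)  00--(✓)  01--(✓)
size-2^3 implicants → 0---
Unchecked terms (primes): --01, --10, 0---
Minterm coverage:
  m0 ⊆ 0--- [E]
  m1 ⊆ --01,0---
  m2 ⊆ --10,0---
  m3 ⊆ 0--- [E]
  m4 ⊆ 0--- [E]
  m6 ⊆ --10,0---
  m7 ⊆ 0--- [E]
  m9 ⊆ --01 [E]
  m10 ⊆ --10 [E]
  m13 ⊆ --01 [E]
  m14 ⊆ --10 [E]
E = {--01, --10, 0---}

3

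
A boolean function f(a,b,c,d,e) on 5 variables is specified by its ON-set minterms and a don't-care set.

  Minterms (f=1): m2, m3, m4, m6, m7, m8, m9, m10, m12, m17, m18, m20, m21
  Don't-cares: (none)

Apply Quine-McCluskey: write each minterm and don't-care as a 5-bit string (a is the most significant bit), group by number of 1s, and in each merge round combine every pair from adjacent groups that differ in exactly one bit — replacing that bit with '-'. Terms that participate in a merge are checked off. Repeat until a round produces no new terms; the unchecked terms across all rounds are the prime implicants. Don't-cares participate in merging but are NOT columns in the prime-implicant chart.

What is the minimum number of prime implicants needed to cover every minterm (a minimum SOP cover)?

[col 0] 00010*, 00011*, 00100*, 00110*, 00111*, 01000*, 01001*, 01010*, 01100*, 10001*, 10010*, 10100*, 10101*
[col 1] -0010, -0100, 0-010, 0-100, 00-10*, 00-11*, 0001-*, 001-0, 0011-*, 01-00, 010-0, 0100-, 10-01, 1010-
[col 2] 00-1-
Prime implicants: -0010, -0100, 0-010, 0-100, 00-1-, 001-0, 01-00, 010-0, 0100-, 10-01, 1010-
PI chart (minterm → PIs covering it):
  2 | -0010,0-010,00-1-
  3 | 00-1-  (sole → essential)
  4 | -0100,0-100,001-0
  6 | 00-1-,001-0
  7 | 00-1-  (sole → essential)
  8 | 01-00,010-0,0100-
  9 | 0100-  (sole → essential)
  10 | 0-010,010-0
  12 | 0-100,01-00
  17 | 10-01  (sole → essential)
  18 | -0010  (sole → essential)
  20 | -0100,1010-
  21 | 10-01,1010-
Essential prime implicants: -0010, 00-1-, 0100-, 10-01
Petrick residual → -0100, 0-010, 0-100
Minimum SOP uses 7 PIs: b'c'de' + b'cd'e' + a'c'de' + a'cd'e' + a'b'd + a'bc'd' + ab'd'e

7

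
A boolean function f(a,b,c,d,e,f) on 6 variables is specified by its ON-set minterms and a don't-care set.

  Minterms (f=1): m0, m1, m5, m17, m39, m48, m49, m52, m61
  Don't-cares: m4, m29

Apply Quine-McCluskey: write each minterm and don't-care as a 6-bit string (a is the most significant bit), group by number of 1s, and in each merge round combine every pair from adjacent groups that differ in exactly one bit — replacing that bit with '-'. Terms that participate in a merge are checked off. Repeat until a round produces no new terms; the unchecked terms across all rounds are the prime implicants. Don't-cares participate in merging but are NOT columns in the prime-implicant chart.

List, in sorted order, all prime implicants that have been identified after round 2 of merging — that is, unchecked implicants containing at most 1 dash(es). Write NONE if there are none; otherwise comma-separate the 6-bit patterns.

Round 0: 000000✓ 000001✓ 000100✓ 000101✓ 010001✓ 011101✓ 100111 110000✓ 110001✓ 110100✓ 111101✓
Round 1: -10001 -11101 0-0001 000-00✓ 000-01✓ 00000-✓ 00010-✓ 110-00 11000-
Round 2: 000-0-
PIs = {-10001, -11101, 0-0001, 000-0-, 100111, 110-00, 11000-}

-10001, -11101, 0-0001, 100111, 110-00, 11000-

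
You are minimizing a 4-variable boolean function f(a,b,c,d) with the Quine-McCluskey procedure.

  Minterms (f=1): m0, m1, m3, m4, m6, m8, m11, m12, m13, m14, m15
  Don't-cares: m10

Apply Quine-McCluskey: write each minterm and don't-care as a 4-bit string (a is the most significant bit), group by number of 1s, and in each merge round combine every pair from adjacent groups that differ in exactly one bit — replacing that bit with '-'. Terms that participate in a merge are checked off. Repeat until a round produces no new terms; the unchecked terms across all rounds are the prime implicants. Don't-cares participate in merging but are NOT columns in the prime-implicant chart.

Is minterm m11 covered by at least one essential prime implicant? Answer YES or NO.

NO

Round 0: 0000✓ 0001✓ 0011✓ 0100✓ 0110✓ 1000✓ 1010✓ 1011✓ 1100✓ 1101✓ 1110✓ 1111✓
Round 1: -000✓ -011 -100✓ -110✓ 0-00✓ 00-1 000- 01-0✓ 1-00✓ 1-10✓ 1-11✓ 10-0✓ 101-✓ 11-0✓ 11-1✓ 110-✓ 111-✓
Round 2: --00 -1-0 1--0 1-1- 11--
PIs = {--00, -011, -1-0, 00-1, 000-, 1--0, 1-1-, 11--}
Coverage chart:
  m0: --00,000-
  m1: 00-1,000-
  m3: -011,00-1
  m4: --00,-1-0
  m6: -1-0 ←essential
  m8: --00,1--0
  m11: -011,1-1-
  m12: --00,-1-0,1--0,11--
  m13: 11-- ←essential
  m14: -1-0,1--0,1-1-,11--
  m15: 1-1-,11--
Essential: -1-0, 11--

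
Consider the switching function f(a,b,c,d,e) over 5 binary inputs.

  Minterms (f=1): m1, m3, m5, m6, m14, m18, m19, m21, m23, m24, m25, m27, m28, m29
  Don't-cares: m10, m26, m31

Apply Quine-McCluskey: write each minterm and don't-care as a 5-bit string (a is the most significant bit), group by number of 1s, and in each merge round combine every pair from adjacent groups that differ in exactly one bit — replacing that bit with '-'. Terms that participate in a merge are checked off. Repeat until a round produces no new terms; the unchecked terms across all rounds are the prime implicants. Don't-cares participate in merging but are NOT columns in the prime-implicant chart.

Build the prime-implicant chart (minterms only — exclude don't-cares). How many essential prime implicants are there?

3

size-2^0 implicants → 00001(✓)  00011(✓)  00101(✓)  00110(✓)  01010(✓)  01110(✓)  10010(✓)  10011(✓)  10101(✓)  10111(✓)  11000(✓)  11001(✓)  11010(✓)  11011(✓)  11100(✓)  11101(✓)  11111(✓)
size-2^1 implicants → -0011  -0101  -1010  0-110  00-01  000-1  01-10  1-010(✓)  1-011(✓)  1-101(✓)  1-111(✓)  10-11(✓)  1001-(✓)  101-1(✓)  11-00(✓)  11-01(✓)  11-11(✓)  110-0(✓)  110-1(✓)  1100-(✓)  1101-(✓)  111-1(✓)  1110-(✓)
size-2^2 implicants → 1--11  1-01-  1-1-1  11--1  11-0-  110--
Unchecked terms (primes): -0011, -0101, -1010, 0-110, 00-01, 000-1, 01-10, 1--11, 1-01-, 1-1-1, 11--1, 11-0-, 110--
Minterm coverage:
  m1 ⊆ 00-01,000-1
  m3 ⊆ -0011,000-1
  m5 ⊆ -0101,00-01
  m6 ⊆ 0-110 [E]
  m14 ⊆ 0-110,01-10
  m18 ⊆ 1-01- [E]
  m19 ⊆ -0011,1--11,1-01-
  m21 ⊆ -0101,1-1-1
  m23 ⊆ 1--11,1-1-1
  m24 ⊆ 11-0-,110--
  m25 ⊆ 11--1,11-0-,110--
  m27 ⊆ 1--11,1-01-,11--1,110--
  m28 ⊆ 11-0- [E]
  m29 ⊆ 1-1-1,11--1,11-0-
E = {0-110, 1-01-, 11-0-}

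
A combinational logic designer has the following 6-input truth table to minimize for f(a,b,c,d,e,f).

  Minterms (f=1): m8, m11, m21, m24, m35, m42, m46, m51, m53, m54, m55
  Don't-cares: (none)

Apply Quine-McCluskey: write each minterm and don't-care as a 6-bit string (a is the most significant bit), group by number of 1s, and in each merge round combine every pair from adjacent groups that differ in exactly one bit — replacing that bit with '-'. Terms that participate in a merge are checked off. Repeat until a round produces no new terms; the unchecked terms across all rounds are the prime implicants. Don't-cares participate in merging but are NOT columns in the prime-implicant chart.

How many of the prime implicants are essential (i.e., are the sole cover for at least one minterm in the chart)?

6

size-2^0 implicants → 001000(✓)  001011  010101(✓)  011000(✓)  100011(✓)  101010(✓)  101110(✓)  110011(✓)  110101(✓)  110110(✓)  110111(✓)
size-2^1 implicants → -10101  0-1000  1-0011  101-10  110-11  1101-1  11011-
Unchecked terms (primes): -10101, 0-1000, 001011, 1-0011, 101-10, 110-11, 1101-1, 11011-
Minterm coverage:
  m8 ⊆ 0-1000 [E]
  m11 ⊆ 001011 [E]
  m21 ⊆ -10101 [E]
  m24 ⊆ 0-1000 [E]
  m35 ⊆ 1-0011 [E]
  m42 ⊆ 101-10 [E]
  m46 ⊆ 101-10 [E]
  m51 ⊆ 1-0011,110-11
  m53 ⊆ -10101,1101-1
  m54 ⊆ 11011- [E]
  m55 ⊆ 110-11,1101-1,11011-
E = {-10101, 0-1000, 001011, 1-0011, 101-10, 11011-}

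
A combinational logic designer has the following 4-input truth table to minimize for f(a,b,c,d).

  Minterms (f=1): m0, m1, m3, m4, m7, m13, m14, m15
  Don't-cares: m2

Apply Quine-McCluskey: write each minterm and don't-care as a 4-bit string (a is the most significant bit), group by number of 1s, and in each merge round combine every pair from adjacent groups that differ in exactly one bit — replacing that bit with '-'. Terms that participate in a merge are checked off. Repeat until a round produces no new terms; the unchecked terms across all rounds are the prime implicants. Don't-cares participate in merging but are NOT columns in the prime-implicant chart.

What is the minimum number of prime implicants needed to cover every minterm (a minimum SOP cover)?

5

size-2^0 implicants → 0000(✓)  0001(✓)  0010(✓)  0011(✓)  0100(✓)  0111(✓)  1101(✓)  1110(✓)  1111(✓)
size-2^1 implicants → -111  0-00  0-11  00-0(✓)  00-1(✓)  000-(✓)  001-(✓)  11-1  111-
size-2^2 implicants → 00--
Unchecked terms (primes): -111, 0-00, 0-11, 00--, 11-1, 111-
Minterm coverage:
  m0 ⊆ 0-00,00--
  m1 ⊆ 00-- [E]
  m3 ⊆ 0-11,00--
  m4 ⊆ 0-00 [E]
  m7 ⊆ -111,0-11
  m13 ⊆ 11-1 [E]
  m14 ⊆ 111- [E]
  m15 ⊆ -111,11-1,111-
E = {0-00, 00--, 11-1, 111-}
Petrick residual → -111
Cover = bcd + a'c'd' + a'b' + abd + abc  |cover|=5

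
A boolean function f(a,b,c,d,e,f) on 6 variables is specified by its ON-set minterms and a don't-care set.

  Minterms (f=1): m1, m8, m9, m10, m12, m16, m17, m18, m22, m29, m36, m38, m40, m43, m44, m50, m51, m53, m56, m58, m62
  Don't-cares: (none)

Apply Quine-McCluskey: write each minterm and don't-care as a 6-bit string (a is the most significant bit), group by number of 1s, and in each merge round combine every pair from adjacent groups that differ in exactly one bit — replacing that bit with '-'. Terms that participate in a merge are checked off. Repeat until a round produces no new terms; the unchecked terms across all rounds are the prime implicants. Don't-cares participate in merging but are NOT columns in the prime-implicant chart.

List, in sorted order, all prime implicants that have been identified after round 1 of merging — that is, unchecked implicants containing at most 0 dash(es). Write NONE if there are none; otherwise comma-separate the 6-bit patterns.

size-2^0 implicants → 000001(✓)  001000(✓)  001001(✓)  001010(✓)  001100(✓)  010000(✓)  010001(✓)  010010(✓)  010110(✓)  011101  100100(✓)  100110(✓)  101000(✓)  101011  101100(✓)  110010(✓)  110011(✓)  110101  111000(✓)  111010(✓)  111110(✓)
size-2^1 implicants → -01000(✓)  -01100(✓)  -10010  0-0001  00-001  001-00(✓)  0010-0  00100-  010-10  0100-0  01000-  1-1000  10-100  1001-0  101-00(✓)  11-010  11001-  111-10  1110-0
size-2^2 implicants → -01-00
Unchecked terms (primes): -01-00, -10010, 0-0001, 00-001, 0010-0, 00100-, 010-10, 0100-0, 01000-, 011101, 1-1000, 10-100, 1001-0, 101011, 11-010, 11001-, 110101, 111-10, 1110-0

011101, 101011, 110101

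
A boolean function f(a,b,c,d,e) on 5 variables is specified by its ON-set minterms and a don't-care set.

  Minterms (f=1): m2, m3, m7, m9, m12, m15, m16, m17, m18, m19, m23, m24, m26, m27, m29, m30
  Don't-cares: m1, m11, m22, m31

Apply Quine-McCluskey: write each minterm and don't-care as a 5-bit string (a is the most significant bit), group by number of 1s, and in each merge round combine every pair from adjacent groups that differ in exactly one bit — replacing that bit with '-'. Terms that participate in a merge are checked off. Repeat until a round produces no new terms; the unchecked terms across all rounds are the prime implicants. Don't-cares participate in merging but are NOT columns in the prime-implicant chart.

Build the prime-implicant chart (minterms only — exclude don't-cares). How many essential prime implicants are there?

7

[col 0] 00001*, 00010*, 00011*, 00111*, 01001*, 01011*, 01100, 01111*, 10000*, 10001*, 10010*, 10011*, 10110*, 10111*, 11000*, 11010*, 11011*, 11101*, 11110*, 11111*
[col 1] -0001*, -0010*, -0011*, -0111*, -1011*, -1111*, 0-001*, 0-011*, 0-111*, 00-11*, 000-1*, 0001-*, 01-11*, 010-1*, 1-000*, 1-010*, 1-011*, 1-110*, 1-111*, 10-10*, 10-11*, 100-0*, 100-1*, 1000-*, 1001-*, 1011-*, 11-10*, 11-11*, 110-0*, 1101-*, 111-1, 1111-*
[col 2] --011*, --111*, -0-11*, -00-1, -001-, -1-11*, 0--11*, 0-0-1, 1--10*, 1--11*, 1-0-0, 1-01-*, 1-11-*, 10-1-*, 100--, 11-1-*
[col 3] ---11, 1--1-
Prime implicants: ---11, -00-1, -001-, 0-0-1, 01100, 1--1-, 1-0-0, 100--, 111-1
PI chart (minterm → PIs covering it):
  2 | -001-  (sole → essential)
  3 | ---11,-00-1,-001-,0-0-1
  7 | ---11  (sole → essential)
  9 | 0-0-1  (sole → essential)
  12 | 01100  (sole → essential)
  15 | ---11  (sole → essential)
  16 | 1-0-0,100--
  17 | -00-1,100--
  18 | -001-,1--1-,1-0-0,100--
  19 | ---11,-00-1,-001-,1--1-,100--
  23 | ---11,1--1-
  24 | 1-0-0  (sole → essential)
  26 | 1--1-,1-0-0
  27 | ---11,1--1-
  29 | 111-1  (sole → essential)
  30 | 1--1-  (sole → essential)
Essential prime implicants: ---11, -001-, 0-0-1, 01100, 1--1-, 1-0-0, 111-1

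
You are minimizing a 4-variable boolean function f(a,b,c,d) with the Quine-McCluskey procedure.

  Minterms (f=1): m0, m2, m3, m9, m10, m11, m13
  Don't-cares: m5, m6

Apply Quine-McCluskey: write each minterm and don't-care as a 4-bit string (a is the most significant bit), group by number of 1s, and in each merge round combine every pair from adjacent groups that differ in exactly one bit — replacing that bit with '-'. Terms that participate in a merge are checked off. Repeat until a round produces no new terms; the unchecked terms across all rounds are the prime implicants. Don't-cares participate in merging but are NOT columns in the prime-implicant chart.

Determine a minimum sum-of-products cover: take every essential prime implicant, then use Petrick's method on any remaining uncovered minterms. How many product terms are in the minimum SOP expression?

3

size-2^0 implicants → 0000(✓)  0010(✓)  0011(✓)  0101(✓)  0110(✓)  1001(✓)  1010(✓)  1011(✓)  1101(✓)
size-2^1 implicants → -010(✓)  -011(✓)  -101  0-10  00-0  001-(✓)  1-01  10-1  101-(✓)
size-2^2 implicants → -01-
Unchecked terms (primes): -01-, -101, 0-10, 00-0, 1-01, 10-1
Minterm coverage:
  m0 ⊆ 00-0 [E]
  m2 ⊆ -01-,0-10,00-0
  m3 ⊆ -01- [E]
  m9 ⊆ 1-01,10-1
  m10 ⊆ -01- [E]
  m11 ⊆ -01-,10-1
  m13 ⊆ -101,1-01
E = {-01-, 00-0}
Petrick residual → 1-01
Cover = b'c + a'b'd' + ac'd  |cover|=3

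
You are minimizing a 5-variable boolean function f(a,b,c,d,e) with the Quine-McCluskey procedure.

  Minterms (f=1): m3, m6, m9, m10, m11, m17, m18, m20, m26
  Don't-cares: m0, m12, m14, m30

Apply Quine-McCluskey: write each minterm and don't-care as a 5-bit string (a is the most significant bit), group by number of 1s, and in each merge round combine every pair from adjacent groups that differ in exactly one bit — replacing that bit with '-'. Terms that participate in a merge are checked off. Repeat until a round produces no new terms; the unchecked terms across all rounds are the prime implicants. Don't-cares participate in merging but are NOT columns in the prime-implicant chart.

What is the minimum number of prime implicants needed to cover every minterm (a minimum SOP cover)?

size-2^0 implicants → 00000  00011(✓)  00110(✓)  01001(✓)  01010(✓)  01011(✓)  01100(✓)  01110(✓)  10001  10010(✓)  10100  11010(✓)  11110(✓)
size-2^1 implicants → -1010(✓)  -1110(✓)  0-011  0-110  01-10(✓)  010-1  0101-  011-0  1-010  11-10(✓)
size-2^2 implicants → -1-10
Unchecked terms (primes): -1-10, 0-011, 0-110, 00000, 010-1, 0101-, 011-0, 1-010, 10001, 10100
Minterm coverage:
  m3 ⊆ 0-011 [E]
  m6 ⊆ 0-110 [E]
  m9 ⊆ 010-1 [E]
  m10 ⊆ -1-10,0101-
  m11 ⊆ 0-011,010-1,0101-
  m17 ⊆ 10001 [E]
  m18 ⊆ 1-010 [E]
  m20 ⊆ 10100 [E]
  m26 ⊆ -1-10,1-010
E = {0-011, 0-110, 010-1, 1-010, 10001, 10100}
Petrick residual → -1-10
Cover = bde' + a'c'de + a'cde' + a'bc'e + ac'de' + ab'c'd'e + ab'cd'e'  |cover|=7

7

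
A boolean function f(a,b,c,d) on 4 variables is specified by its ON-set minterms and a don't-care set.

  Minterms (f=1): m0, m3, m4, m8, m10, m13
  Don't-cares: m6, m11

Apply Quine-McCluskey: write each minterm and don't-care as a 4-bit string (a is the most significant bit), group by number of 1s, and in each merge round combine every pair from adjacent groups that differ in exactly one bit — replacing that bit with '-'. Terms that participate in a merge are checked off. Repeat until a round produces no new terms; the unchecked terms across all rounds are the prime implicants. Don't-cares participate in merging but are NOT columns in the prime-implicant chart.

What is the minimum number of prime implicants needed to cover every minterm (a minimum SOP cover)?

4

Round 0: 0000✓ 0011✓ 0100✓ 0110✓ 1000✓ 1010✓ 1011✓ 1101
Round 1: -000 -011 0-00 01-0 10-0 101-
PIs = {-000, -011, 0-00, 01-0, 10-0, 101-, 1101}
Coverage chart:
  m0: -000,0-00
  m3: -011 ←essential
  m4: 0-00,01-0
  m8: -000,10-0
  m10: 10-0,101-
  m13: 1101 ←essential
Essential: -011, 1101
Petrick residual → 0-00, 10-0
Min cover (4 terms): b'cd + a'c'd' + ab'd' + abc'd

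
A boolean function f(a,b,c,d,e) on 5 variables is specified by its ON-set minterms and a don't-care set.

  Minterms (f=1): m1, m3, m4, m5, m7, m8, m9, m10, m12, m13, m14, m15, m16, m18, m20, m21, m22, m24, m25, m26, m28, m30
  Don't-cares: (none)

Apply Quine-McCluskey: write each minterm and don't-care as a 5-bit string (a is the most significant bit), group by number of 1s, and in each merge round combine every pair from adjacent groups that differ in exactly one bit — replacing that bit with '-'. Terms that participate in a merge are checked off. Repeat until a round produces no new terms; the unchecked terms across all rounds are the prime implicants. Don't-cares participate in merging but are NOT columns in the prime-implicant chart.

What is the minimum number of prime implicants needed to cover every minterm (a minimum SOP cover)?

[col 0] 00001*, 00011*, 00100*, 00101*, 00111*, 01000*, 01001*, 01010*, 01100*, 01101*, 01110*, 01111*, 10000*, 10010*, 10100*, 10101*, 10110*, 11000*, 11001*, 11010*, 11100*, 11110*
[col 1] -0100*, -0101*, -1000*, -1001*, -1010*, -1100*, -1110*, 0-001*, 0-100*, 0-101*, 0-111*, 00-01*, 00-11*, 000-1*, 001-1*, 0010-*, 01-00*, 01-01*, 01-10*, 010-0*, 0100-*, 011-0*, 011-1*, 0110-*, 0111-*, 1-000*, 1-010*, 1-100*, 1-110*, 10-00*, 10-10*, 100-0*, 101-0*, 1010-*, 11-00*, 11-10*, 110-0*, 1100-*, 111-0*
[col 2] --100, -010-, -1-00*, -1-10*, -10-0*, -100-, -11-0*, 0--01, 0-1-1, 0-10-, 00--1, 01--0*, 01-0-, 011--, 1--00*, 1--10*, 1-0-0*, 1-1-0*, 10--0*, 11--0*
[col 3] -1--0, 1---0
Prime implicants: --100, -010-, -1--0, -100-, 0--01, 0-1-1, 0-10-, 00--1, 01-0-, 011--, 1---0
PI chart (minterm → PIs covering it):
  1 | 0--01,00--1
  3 | 00--1  (sole → essential)
  4 | --100,-010-,0-10-
  5 | -010-,0--01,0-1-1,0-10-,00--1
  7 | 0-1-1,00--1
  8 | -1--0,-100-,01-0-
  9 | -100-,0--01,01-0-
  10 | -1--0  (sole → essential)
  12 | --100,-1--0,0-10-,01-0-,011--
  13 | 0--01,0-1-1,0-10-,01-0-,011--
  14 | -1--0,011--
  15 | 0-1-1,011--
  16 | 1---0  (sole → essential)
  18 | 1---0  (sole → essential)
  20 | --100,-010-,1---0
  21 | -010-  (sole → essential)
  22 | 1---0  (sole → essential)
  24 | -1--0,-100-,1---0
  25 | -100-  (sole → essential)
  26 | -1--0,1---0
  28 | --100,-1--0,1---0
  30 | -1--0,1---0
Essential prime implicants: -010-, -1--0, -100-, 00--1, 1---0
Petrick residual → 0-1-1
Minimum SOP uses 6 PIs: b'cd' + be' + bc'd' + a'ce + a'b'e + ae'

6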